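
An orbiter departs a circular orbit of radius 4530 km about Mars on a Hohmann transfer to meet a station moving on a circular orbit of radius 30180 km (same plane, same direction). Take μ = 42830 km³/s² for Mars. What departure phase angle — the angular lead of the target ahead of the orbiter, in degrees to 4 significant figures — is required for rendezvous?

φ = 101.5°

Semi-major axis of the transfer orbit: a_t = (4530 + 30180)/2 = 17355 km.
The half-period of the transfer ellipse is t = π√(a_t³/μ) = 34706.7 s.
The target's mean motion on its circular orbit is ω₂ = √(μ/r₂³) = 3.94726×10^-5 rad/s.
Angle swept by the target during transfer: ω₂·t = 1.36996 rad = 78.49°.
Arrival is 180° from departure on the ellipse, so φ = 180° − 78.49° = 101.5°.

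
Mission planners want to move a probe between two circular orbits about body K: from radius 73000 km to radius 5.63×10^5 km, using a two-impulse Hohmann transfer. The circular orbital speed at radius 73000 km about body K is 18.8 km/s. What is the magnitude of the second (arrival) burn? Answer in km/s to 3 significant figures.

From the circular-orbit relation v² = μ/r at r = 73000 km: μ = v²r = (18.8)² × 73000 = 2.58011×10^7 km³/s².
Transfer-ellipse semi-major axis a_t = (r₁ + r₂)/2 = (73000 + 5.630×10^5)/2 = 3.180×10^5 km.
Circular speed at r = 5.630×10^5 km: v_c = √(μ/r) = 6.7696 km/s.
Transfer-orbit speed at the same r (vis-viva, a = a_t): v_t = √[μ(2/r − 1/a_t)] = 3.2435 km/s.
Δv₂ = |v_t − v_c| = |3.2435 − 6.7696| = 3.526 km/s.

Δv₂ = 3.53 km/s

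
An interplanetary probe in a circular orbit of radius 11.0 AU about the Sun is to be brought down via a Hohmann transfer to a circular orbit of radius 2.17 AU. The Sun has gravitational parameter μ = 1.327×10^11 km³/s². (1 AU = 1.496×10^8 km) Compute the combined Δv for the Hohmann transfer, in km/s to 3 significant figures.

Δv = 9.74 km/s

In km: r₁ = 11.0 × 1.496×10^8 = 1.6456×10^9 km; r₂ = 2.17 × 1.496×10^8 = 3.24632×10^8 km.
Semi-major axis of the transfer orbit: a_t = (1.6456×10^9 + 3.24632×10^8)/2 = 9.85116×10^8 km.
Circular speed at r₁: v₁ = √(μ/r₁) = √(1.327×10^11/1.6456×10^9) = 8.980 km/s.
Transfer-orbit speed at r₁ (vis-viva): v_a = √[μ(2/r₁ − 1/a_t)] = 5.155 km/s.
First burn Δv₁ = |v_a − v₁| = 3.825 km/s.
At r₂, v₂ = √(μ/r₂) = 20.218 km/s.
Transfer-orbit speed at r₂: v_p = √[μ(2/r₂ − 1/a_t)] = 26.131 km/s.
Second burn Δv₂ = |v₂ − v_p| = 5.913 km/s.
Total Δv = Δv₁ + Δv₂ = 9.738 km/s.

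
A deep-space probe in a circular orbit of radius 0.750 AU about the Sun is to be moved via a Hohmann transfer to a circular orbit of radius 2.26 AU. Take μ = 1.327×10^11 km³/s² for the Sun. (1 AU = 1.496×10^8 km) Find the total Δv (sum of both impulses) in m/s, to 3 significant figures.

In km: r₁ = 0.750 × 1.496×10^8 = 1.122×10^8 km; r₂ = 2.26 × 1.496×10^8 = 3.38096×10^8 km.
The Hohmann ellipse has a_t = (r₁ + r₂)/2 = 2.25148×10^8 km.
At r₁ the circular-orbit speed is v₁ = √(μ/r₁) = 34.391 km/s.
On the transfer ellipse at r₁, vis-viva gives v_p = √[μ(2/r₁ − 1/a_t)] = 42.143 km/s.
First burn Δv₁ = |v_p − v₁| = 7.752 km/s.
Circular speed at r₂: v₂ = √(μ/r₂) = 19.811 km/s.
Transfer-orbit speed at r₂: v_a = √[μ(2/r₂ − 1/a_t)] = 13.985 km/s.
Second burn Δv₂ = |v₂ − v_a| = 5.826 km/s.
Δv = Δv₁ + Δv₂ = 7.752 + 5.826 = 13.58 km/s.

Δv = 13600 m/s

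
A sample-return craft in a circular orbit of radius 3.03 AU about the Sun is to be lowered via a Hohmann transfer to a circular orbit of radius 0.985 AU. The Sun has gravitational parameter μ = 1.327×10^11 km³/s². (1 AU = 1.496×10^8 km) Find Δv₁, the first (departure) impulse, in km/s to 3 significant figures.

Δv₁ = 5.12 km/s

In km: r₁ = 3.03 × 1.496×10^8 = 4.53288×10^8 km; r₂ = 0.985 × 1.496×10^8 = 1.47356×10^8 km.
The Hohmann ellipse has a_t = (r₁ + r₂)/2 = 3.00322×10^8 km.
Circular speed at r = 4.53288×10^8 km: v_c = √(μ/r) = 17.110 km/s.
Vis-viva on the transfer ellipse at r = 4.53288×10^8 km gives v_t = √[μ(2/r − 1/a_t)] = 11.985 km/s.
Δv₁ = |v_t − v_c| = |11.985 − 17.110| = 5.125 km/s.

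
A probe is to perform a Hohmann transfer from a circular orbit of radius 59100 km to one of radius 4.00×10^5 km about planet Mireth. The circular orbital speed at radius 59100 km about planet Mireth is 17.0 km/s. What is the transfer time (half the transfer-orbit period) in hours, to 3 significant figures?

t = 23.2 hours

From the circular-orbit relation v² = μ/r at r = 59100 km: μ = v²r = (17.0)² × 59100 = 1.70799×10^7 km³/s².
Semi-major axis of the transfer orbit: a_t = (59100 + 4.000×10^5)/2 = 2.2955×10^5 km.
By Kepler's third law the transfer-orbit period is T = 2π√(a_t³/μ), so t = T/2 = 83600 s.
Converting: 83600 s ÷ 3600 s/hour = 23.2 hours.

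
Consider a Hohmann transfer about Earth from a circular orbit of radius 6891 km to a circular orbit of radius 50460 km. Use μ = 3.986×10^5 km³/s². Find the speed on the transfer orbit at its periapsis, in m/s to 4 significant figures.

v = 10090 m/s

Transfer-ellipse semi-major axis a_t = (r₁ + r₂)/2 = (6891 + 50460)/2 = 28675.5 km.
The periapsis of the transfer ellipse is at r = 6891 km.
From the vis-viva equation, v = √[μ(2/r − 1/a_t)] = 10.09 km/s.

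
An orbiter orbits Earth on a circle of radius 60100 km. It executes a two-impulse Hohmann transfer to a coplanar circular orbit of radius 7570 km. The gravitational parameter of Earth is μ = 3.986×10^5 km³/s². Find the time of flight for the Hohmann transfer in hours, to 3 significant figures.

Semi-major axis of the transfer orbit: a_t = (60100 + 7570)/2 = 33835 km.
Half the transfer-orbit period gives t = π√(a_t³/μ) = 30970 s.
Converting: 30970 s ÷ 3600 s/hour = 8.60 hours.

t = 8.60 hours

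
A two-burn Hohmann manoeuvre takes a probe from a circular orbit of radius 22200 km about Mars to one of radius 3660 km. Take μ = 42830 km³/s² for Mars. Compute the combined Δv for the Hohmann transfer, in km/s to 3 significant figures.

Semi-major axis of the transfer orbit: a_t = (22200 + 3660)/2 = 12930 km.
At r₁ the circular-orbit speed is v₁ = √(μ/r₁) = 1.389 km/s.
Transfer-orbit speed at r₁ (vis-viva equation): v_a = √[μ(2/r₁ − 1/a_t)] = 0.7390 km/s.
First burn Δv₁ = |v_a − v₁| = 0.6500 km/s.
At r₂, v₂ = √(μ/r₂) = 3.4208 km/s.
Transfer-orbit speed at r₂: v_p = √[μ(2/r₂ − 1/a_t)] = 4.4824 km/s.
Second burn Δv₂ = |v₂ − v_p| = 1.062 km/s.
Total Δv = Δv₁ + Δv₂ = 1.712 km/s.

Δv = 1.71 km/s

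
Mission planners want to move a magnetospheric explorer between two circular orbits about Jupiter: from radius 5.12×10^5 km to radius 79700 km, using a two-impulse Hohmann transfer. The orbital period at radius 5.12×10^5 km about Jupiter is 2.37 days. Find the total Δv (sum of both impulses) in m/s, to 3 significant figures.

From Kepler's third law T² = 4π²r³/μ at r = 5.12×10^5 km, T = 2.37 days = 2.37 × 86400 s = 2.04768×10^5 s: μ = 4π²r³/T² = 1.26370×10^8 km³/s².
The Hohmann ellipse has a_t = (r₁ + r₂)/2 = 2.9585×10^5 km.
Circular speed at r₁: v₁ = √(μ/r₁) = √(1.26370×10^8/5.120×10^5) = 15.71 km/s.
On the transfer ellipse at r₁, vis-viva equation gives v_a = √[μ(2/r₁ − 1/a_t)] = 8.154 km/s.
First burn Δv₁ = |v_a − v₁| = 7.556 km/s.
At r₂, v₂ = √(μ/r₂) = 39.82 km/s.
Transfer-orbit speed at r₂: v_p = √[μ(2/r₂ − 1/a_t)] = 52.38 km/s.
Second burn Δv₂ = |v₂ − v_p| = 12.56 km/s.
Δv = Δv₁ + Δv₂ = 7.556 + 12.56 = 20.12 km/s.

Δv = 20100 m/s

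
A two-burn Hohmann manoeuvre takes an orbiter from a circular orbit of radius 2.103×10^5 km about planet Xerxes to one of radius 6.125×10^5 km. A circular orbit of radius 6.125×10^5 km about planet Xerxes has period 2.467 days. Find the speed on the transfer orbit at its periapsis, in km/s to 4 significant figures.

v = 37.60 km/s

From Kepler's third law T² = 4π²r³/μ at r = 6.125×10^5 km, T = 2.467 days = 2.467 × 86400 s = 2.131488×10^5 s: μ = 4π²r³/T² = 1.99670×10^8 km³/s².
Semi-major axis of the transfer orbit: a_t = (2.103×10^5 + 6.125×10^5)/2 = 4.114×10^5 km.
The periapsis of the transfer ellipse is at r = 2.103×10^5 km.
Applying v² = μ(2/r − 1/a_t): v = 37.60 km/s.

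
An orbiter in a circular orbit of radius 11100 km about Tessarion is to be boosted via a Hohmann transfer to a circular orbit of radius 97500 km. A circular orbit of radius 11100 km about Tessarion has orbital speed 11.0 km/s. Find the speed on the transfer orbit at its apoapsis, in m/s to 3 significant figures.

v = 1680 m/s

From the circular-orbit relation v² = μ/r at r = 11100 km: μ = v²r = (11.0)² × 11100 = 1.34310×10^6 km³/s².
The Hohmann ellipse has a_t = (r₁ + r₂)/2 = 54300 km.
The apoapsis of the transfer ellipse is at r = 97500 km.
From the vis-viva equation, v = √[μ(2/r − 1/a_t)] = 1.678 km/s.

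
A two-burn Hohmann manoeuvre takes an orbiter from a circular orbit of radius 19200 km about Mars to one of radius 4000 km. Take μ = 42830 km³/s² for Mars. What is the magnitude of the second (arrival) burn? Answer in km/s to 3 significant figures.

Δv₂ = 0.938 km/s

Semi-major axis of the transfer orbit: a_t = (19200 + 4000)/2 = 11600 km.
Circular speed at r = 4000 km: v_c = √(μ/r) = 3.2722 km/s.
Vis-viva on the transfer ellipse at r = 4000 km gives v_t = √[μ(2/r − 1/a_t)] = 4.2098 km/s.
Δv₂ = |v_t − v_c| = |4.2098 − 3.2722| = 0.9376 km/s.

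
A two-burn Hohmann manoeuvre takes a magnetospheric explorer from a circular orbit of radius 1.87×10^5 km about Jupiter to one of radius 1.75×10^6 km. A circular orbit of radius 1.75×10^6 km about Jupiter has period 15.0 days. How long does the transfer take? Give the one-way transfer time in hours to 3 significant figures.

t = 74.1 hours

From Kepler's third law T² = 4π²r³/μ at r = 1.75×10^6 km, T = 15.0 days = 15.0 × 86400 s = 1.296×10^6 s: μ = 4π²r³/T² = 1.25969×10^8 km³/s².
Semi-major axis of the transfer orbit: a_t = (1.870×10^5 + 1.750×10^6)/2 = 9.685×10^5 km.
Transfer time t = π√(a_t³/μ) = π√((9.685×10^5)³ / 1.25969×10^8) = 2.668×10^5 s.
Converting: 2.668×10^5 s ÷ 3600 s/hour = 74.1 hours.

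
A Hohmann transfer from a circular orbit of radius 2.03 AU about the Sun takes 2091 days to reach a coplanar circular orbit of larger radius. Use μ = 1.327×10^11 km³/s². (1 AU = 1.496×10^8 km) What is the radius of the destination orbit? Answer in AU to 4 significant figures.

In km: r₁ = 2.03 × 1.496×10^8 = 3.03688×10^8 km.
Transfer time t = 2091 days = 1.806624×10^8 s, and t = π√(a_t³/μ).
So a_t = (μ t²/π²)^(1/3) = (1.327×10^11 × (1.806624×10^8)² / π²)^(1/3) = 7.5992×10^8 km.
Since a_t = (r₁ + r₂)/2, r₂ = 2a_t − r₁ = 2×7.5992×10^8 − 3.03688×10^8 = 1.216152×10^9 km.
In AU: r₂ = 1.216152×10^9 / 1.496×10^8 = 8.129 AU.

r₂ = 8.129 AU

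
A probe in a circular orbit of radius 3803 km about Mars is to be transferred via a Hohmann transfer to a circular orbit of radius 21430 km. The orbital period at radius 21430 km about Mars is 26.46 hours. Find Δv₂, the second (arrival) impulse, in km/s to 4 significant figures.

Δv₂ = 0.6375 km/s

From Kepler's third law T² = 4π²r³/μ at r = 21430 km, T = 26.46 hours = 26.46 × 3600 s = 95256 s: μ = 4π²r³/T² = 42819.5 km³/s².
Transfer-ellipse semi-major axis a_t = (r₁ + r₂)/2 = (3803 + 21430)/2 = 12616.5 km.
Circular speed at r = 21430 km: v_c = √(μ/r) = 1.41355 km/s.
Vis-viva on the transfer ellipse at r = 21430 km gives v_t = √[μ(2/r − 1/a_t)] = 0.776075 km/s.
Δv₂ = |v_t − v_c| = |0.776075 − 1.41355| = 0.6375 km/s.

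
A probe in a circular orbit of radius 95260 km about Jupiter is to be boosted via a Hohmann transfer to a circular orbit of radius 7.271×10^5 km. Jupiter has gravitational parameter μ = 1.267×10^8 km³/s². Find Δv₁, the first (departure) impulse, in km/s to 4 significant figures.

Semi-major axis of the transfer orbit: a_t = (95260 + 7.271×10^5)/2 = 4.1118×10^5 km.
On the circular orbit at r = 95260 km, v_c = √(μ/r) = 36.47 km/s.
Vis-viva on the transfer ellipse at r = 95260 km gives v_t = √[μ(2/r − 1/a_t)] = 48.50 km/s.
Δv₁ = |v_t − v_c| = |48.50 − 36.47| = 12.03 km/s.

Δv₁ = 12.03 km/s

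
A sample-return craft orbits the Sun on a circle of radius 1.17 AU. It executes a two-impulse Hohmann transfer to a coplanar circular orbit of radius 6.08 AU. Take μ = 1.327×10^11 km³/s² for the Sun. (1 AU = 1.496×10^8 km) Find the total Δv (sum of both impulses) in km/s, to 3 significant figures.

Δv = 13.3 km/s

In km: r₁ = 1.17 × 1.496×10^8 = 1.75032×10^8 km; r₂ = 6.08 × 1.496×10^8 = 9.09568×10^8 km.
Semi-major axis of the transfer orbit: a_t = (1.75032×10^8 + 9.09568×10^8)/2 = 5.423×10^8 km.
At r₁ the circular-orbit speed is v₁ = √(μ/r₁) = 27.534 km/s.
On the transfer ellipse at r₁, v² = μ(2/r − 1/a) gives v_p = √[μ(2/r₁ − 1/a_t)] = 35.659 km/s.
First burn Δv₁ = |v_p − v₁| = 8.125 km/s.
At r₂, v₂ = √(μ/r₂) = 12.079 km/s.
Transfer-orbit speed at r₂: v_a = √[μ(2/r₂ − 1/a_t)] = 6.8621 km/s.
Second burn Δv₂ = |v₂ − v_a| = 5.217 km/s.
Δv = Δv₁ + Δv₂ = 8.125 + 5.217 = 13.34 km/s.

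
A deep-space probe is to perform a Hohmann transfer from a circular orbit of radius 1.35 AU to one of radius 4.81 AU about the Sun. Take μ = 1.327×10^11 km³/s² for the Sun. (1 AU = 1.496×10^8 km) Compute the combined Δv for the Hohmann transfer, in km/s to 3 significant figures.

Δv = 11.0 km/s

In km: r₁ = 1.35 × 1.496×10^8 = 2.0196×10^8 km; r₂ = 4.81 × 1.496×10^8 = 7.19576×10^8 km.
Semi-major axis of the transfer orbit: a_t = (2.0196×10^8 + 7.19576×10^8)/2 = 4.60768×10^8 km.
At r₁ the circular-orbit speed is v₁ = √(μ/r₁) = 25.63 km/s.
On the transfer ellipse at r₁, v² = μ(2/r − 1/a) gives v_p = √[μ(2/r₁ − 1/a_t)] = 32.03 km/s.
First burn Δv₁ = |v_p − v₁| = 6.400 km/s.
At r₂, v₂ = √(μ/r₂) = 13.58 km/s.
Transfer-orbit speed at r₂: v_a = √[μ(2/r₂ − 1/a_t)] = 8.991 km/s.
Second burn Δv₂ = |v₂ − v_a| = 4.589 km/s.
Total Δv = Δv₁ + Δv₂ = 10.99 km/s.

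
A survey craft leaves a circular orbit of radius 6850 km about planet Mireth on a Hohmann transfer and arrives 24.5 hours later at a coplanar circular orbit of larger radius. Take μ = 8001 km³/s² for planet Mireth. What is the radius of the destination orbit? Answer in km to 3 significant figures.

r₂ = 30100 km

Transfer time t = 24.5 hours = 88200 s, and t = π√(a_t³/μ).
So a_t = (μ t²/π²)^(1/3) = (8001 × (88200)² / π²)^(1/3) = 18475 km.
Since a_t = (r₁ + r₂)/2, r₂ = 2a_t − r₁ = 2×18475 − 6850 = 30100 km.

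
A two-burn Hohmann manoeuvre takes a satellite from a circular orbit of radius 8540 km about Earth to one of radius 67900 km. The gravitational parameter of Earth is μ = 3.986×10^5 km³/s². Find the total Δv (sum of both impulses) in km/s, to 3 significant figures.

The Hohmann ellipse has a_t = (r₁ + r₂)/2 = 38220 km.
At r₁ the circular-orbit speed is v₁ = √(μ/r₁) = 6.832 km/s.
Transfer-orbit speed at r₁ (vis-viva equation): v_p = √[μ(2/r₁ − 1/a_t)] = 9.106 km/s.
First burn Δv₁ = |v_p − v₁| = 2.274 km/s.
At r₂, v₂ = √(μ/r₂) = 2.423 km/s.
Transfer-orbit speed at r₂: v_a = √[μ(2/r₂ − 1/a_t)] = 1.145 km/s.
Second burn Δv₂ = |v₂ − v_a| = 1.278 km/s.
Δv = Δv₁ + Δv₂ = 2.274 + 1.278 = 3.552 km/s.

Δv = 3.55 km/s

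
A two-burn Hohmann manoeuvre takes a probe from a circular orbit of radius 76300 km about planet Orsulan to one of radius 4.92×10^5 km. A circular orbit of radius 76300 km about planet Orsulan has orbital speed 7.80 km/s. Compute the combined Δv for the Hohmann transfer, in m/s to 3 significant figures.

From the circular-orbit relation v² = μ/r at r = 76300 km: μ = v²r = (7.80)² × 76300 = 4.64209×10^6 km³/s².
Semi-major axis of the transfer orbit: a_t = (76300 + 4.920×10^5)/2 = 2.8415×10^5 km.
Circular speed at r₁: v₁ = √(μ/r₁) = √(4.64209×10^6/76300) = 7.8000 km/s.
Transfer-orbit speed at r₁ (v² = μ(2/r − 1/a)): v_p = √[μ(2/r₁ − 1/a_t)] = 10.264 km/s.
First burn Δv₁ = |v_p − v₁| = 2.464 km/s.
At r₂, v₂ = √(μ/r₂) = 3.072 km/s.
Transfer-orbit speed at r₂: v_a = √[μ(2/r₂ − 1/a_t)] = 1.592 km/s.
Second burn Δv₂ = |v₂ − v_a| = 1.480 km/s.
Total Δv = Δv₁ + Δv₂ = 3.944 km/s.

Δv = 3940 m/s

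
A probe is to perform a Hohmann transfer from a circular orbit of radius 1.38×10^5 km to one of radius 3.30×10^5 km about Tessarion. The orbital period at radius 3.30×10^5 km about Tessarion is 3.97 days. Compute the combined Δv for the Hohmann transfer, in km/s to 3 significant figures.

From Kepler's third law T² = 4π²r³/μ at r = 3.30×10^5 km, T = 3.97 days = 3.97 × 86400 s = 3.43008×10^5 s: μ = 4π²r³/T² = 1.20585×10^7 km³/s².
Transfer-ellipse semi-major axis a_t = (r₁ + r₂)/2 = (1.380×10^5 + 3.300×10^5)/2 = 2.340×10^5 km.
At r₁ the circular-orbit speed is v₁ = √(μ/r₁) = 9.3477 km/s.
On the transfer ellipse at r₁, v² = μ(2/r − 1/a) gives v_p = √[μ(2/r₁ − 1/a_t)] = 11.101 km/s.
First burn Δv₁ = |v_p − v₁| = 1.753 km/s.
At r₂, v₂ = √(μ/r₂) = 6.045 km/s.
Transfer-orbit speed at r₂: v_a = √[μ(2/r₂ − 1/a_t)] = 4.642 km/s.
Second burn Δv₂ = |v₂ − v_a| = 1.403 km/s.
Δv = Δv₁ + Δv₂ = 1.753 + 1.403 = 3.156 km/s.

Δv = 3.16 km/s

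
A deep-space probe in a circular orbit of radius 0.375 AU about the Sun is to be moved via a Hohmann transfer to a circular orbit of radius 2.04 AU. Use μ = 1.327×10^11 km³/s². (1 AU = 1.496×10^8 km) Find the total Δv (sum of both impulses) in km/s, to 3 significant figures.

In km: r₁ = 0.375 × 1.496×10^8 = 5.610×10^7 km; r₂ = 2.04 × 1.496×10^8 = 3.05184×10^8 km.
The Hohmann ellipse has a_t = (r₁ + r₂)/2 = 1.80642×10^8 km.
Circular speed at r₁: v₁ = √(μ/r₁) = √(1.327×10^11/5.610×10^7) = 48.64 km/s.
On the transfer ellipse at r₁, v² = μ(2/r − 1/a) gives v_p = √[μ(2/r₁ − 1/a_t)] = 63.22 km/s.
First burn Δv₁ = |v_p − v₁| = 14.58 km/s.
At r₂, v₂ = √(μ/r₂) = 20.8523 km/s.
Transfer-orbit speed at r₂: v_a = √[μ(2/r₂ − 1/a_t)] = 11.6205 km/s.
Second burn Δv₂ = |v₂ − v_a| = 9.232 km/s.
Total Δv = Δv₁ + Δv₂ = 23.81 km/s.

Δv = 23.8 km/s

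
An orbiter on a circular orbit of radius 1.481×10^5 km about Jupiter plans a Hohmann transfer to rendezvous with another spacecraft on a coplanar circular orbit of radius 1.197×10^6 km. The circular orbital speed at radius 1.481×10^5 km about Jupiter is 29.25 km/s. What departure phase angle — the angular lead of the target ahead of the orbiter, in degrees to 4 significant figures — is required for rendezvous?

φ = 104.2°

From the circular-orbit relation v² = μ/r at r = 1.481×10^5 km: μ = v²r = (29.25)² × 1.481×10^5 = 1.26709×10^8 km³/s².
Semi-major axis of the transfer orbit: a_t = (1.481×10^5 + 1.197×10^6)/2 = 6.7255×10^5 km.
Transfer time t = π√(a_t³/μ) = 1.5393×10^5 s.
Target angular speed ω₂ = √(μ/r₂³) = 8.5953×10^-6 rad/s.
Angle swept by the target during transfer: ω₂·t = 1.3231 rad = 75.81°.
Arrival is 180° from departure on the ellipse, so φ = 180° − 75.81° = 104.2°.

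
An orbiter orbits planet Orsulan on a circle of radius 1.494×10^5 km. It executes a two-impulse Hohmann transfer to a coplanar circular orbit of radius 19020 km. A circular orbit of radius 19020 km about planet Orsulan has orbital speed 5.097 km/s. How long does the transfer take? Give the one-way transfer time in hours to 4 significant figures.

t = 30.34 hours

From the circular-orbit relation v² = μ/r at r = 19020 km: μ = v²r = (5.097)² × 19020 = 4.94128×10^5 km³/s².
Transfer-ellipse semi-major axis a_t = (r₁ + r₂)/2 = (1.494×10^5 + 19020)/2 = 84210 km.
Half the transfer-orbit period gives t = π√(a_t³/μ) = 1.0921×10^5 s.
Converting: 1.0921×10^5 s ÷ 3600 s/hour = 30.34 hours.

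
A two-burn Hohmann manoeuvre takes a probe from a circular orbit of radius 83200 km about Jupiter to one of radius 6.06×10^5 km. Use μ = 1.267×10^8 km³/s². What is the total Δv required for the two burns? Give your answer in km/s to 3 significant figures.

Semi-major axis of the transfer orbit: a_t = (83200 + 6.060×10^5)/2 = 3.446×10^5 km.
Circular speed at r₁: v₁ = √(μ/r₁) = √(1.267×10^8/83200) = 39.0235 km/s.
Transfer-orbit speed at r₁ (v² = μ(2/r − 1/a)): v_p = √[μ(2/r₁ − 1/a_t)] = 51.7494 km/s.
First burn Δv₁ = |v_p − v₁| = 12.726 km/s.
Circular speed at r₂: v₂ = √(μ/r₂) = 14.4595 km/s.
Transfer-orbit speed at r₂: v_a = √[μ(2/r₂ − 1/a_t)] = 7.10487 km/s.
Second burn Δv₂ = |v₂ − v_a| = 7.3546 km/s.
Total Δv = Δv₁ + Δv₂ = 20.08 km/s.

Δv = 20.1 km/s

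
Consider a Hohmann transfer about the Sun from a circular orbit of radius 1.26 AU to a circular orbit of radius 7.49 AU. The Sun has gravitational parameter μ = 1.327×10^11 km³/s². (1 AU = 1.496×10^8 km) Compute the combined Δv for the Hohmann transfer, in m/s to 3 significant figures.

In km: r₁ = 1.26 × 1.496×10^8 = 1.88496×10^8 km; r₂ = 7.49 × 1.496×10^8 = 1.120504×10^9 km.
Semi-major axis of the transfer orbit: a_t = (1.88496×10^8 + 1.120504×10^9)/2 = 6.545×10^8 km.
At r₁ the circular-orbit speed is v₁ = √(μ/r₁) = 26.533 km/s.
On the transfer ellipse at r₁, vis-viva gives v_p = √[μ(2/r₁ − 1/a_t)] = 34.717 km/s.
First burn Δv₁ = |v_p − v₁| = 8.184 km/s.
Circular speed at r₂: v₂ = √(μ/r₂) = 10.8825 km/s.
Transfer-orbit speed at r₂: v_a = √[μ(2/r₂ − 1/a_t)] = 5.84016 km/s.
Second burn Δv₂ = |v₂ − v_a| = 5.042 km/s.
Δv = Δv₁ + Δv₂ = 8.184 + 5.042 = 13.23 km/s.

Δv = 13200 m/s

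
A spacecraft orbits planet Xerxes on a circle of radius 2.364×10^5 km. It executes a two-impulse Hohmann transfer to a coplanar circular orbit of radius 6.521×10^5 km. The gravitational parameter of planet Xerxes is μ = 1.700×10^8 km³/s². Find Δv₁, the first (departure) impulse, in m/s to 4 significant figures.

Transfer-ellipse semi-major axis a_t = (r₁ + r₂)/2 = (2.364×10^5 + 6.521×10^5)/2 = 4.4425×10^5 km.
On the circular orbit at r = 2.364×10^5 km, v_c = √(μ/r) = 26.8164 km/s.
Vis-viva on the transfer ellipse at r = 2.364×10^5 km gives v_t = √[μ(2/r − 1/a_t)] = 32.4896 km/s.
Δv₁ = |v_t − v_c| = |32.4896 − 26.8164| = 5.673 km/s.

Δv₁ = 5673 m/s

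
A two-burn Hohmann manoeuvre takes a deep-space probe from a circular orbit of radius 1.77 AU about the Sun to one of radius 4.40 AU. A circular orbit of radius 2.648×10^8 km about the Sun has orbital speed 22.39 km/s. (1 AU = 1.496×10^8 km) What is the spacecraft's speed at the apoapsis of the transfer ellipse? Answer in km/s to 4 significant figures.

v = 10.76 km/s

From the circular-orbit relation v² = μ/r at r = 2.648×10^8 km: μ = v²r = (22.39)² × 2.648×10^8 = 1.32747×10^11 km³/s².
In km: r₁ = 1.77 × 1.496×10^8 = 2.64792×10^8 km; r₂ = 4.40 × 1.496×10^8 = 6.5824×10^8 km.
The Hohmann ellipse has a_t = (r₁ + r₂)/2 = 4.61516×10^8 km.
At apoapsis, r = 6.5824×10^8 km.
Vis-viva: v = √[μ(2/r − 1/a_t)] = √[1.32747×10^11 × (2/6.5824×10^8 − 1/4.61516×10^8)] = 10.76 km/s.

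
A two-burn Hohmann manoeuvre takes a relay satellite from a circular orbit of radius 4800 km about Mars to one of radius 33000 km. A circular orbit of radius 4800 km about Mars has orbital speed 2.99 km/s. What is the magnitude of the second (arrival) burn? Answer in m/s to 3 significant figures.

From the circular-orbit relation v² = μ/r at r = 4800 km: μ = v²r = (2.99)² × 4800 = 42912.5 km³/s².
The Hohmann ellipse has a_t = (r₁ + r₂)/2 = 18900 km.
On the circular orbit at r = 33000 km, v_c = √(μ/r) = 1.14034 km/s.
Vis-viva on the transfer ellipse at r = 33000 km gives v_t = √[μ(2/r − 1/a_t)] = 0.574678 km/s.
Δv₂ = |v_t − v_c| = |0.574678 − 1.14034| = 0.5657 km/s.

Δv₂ = 566 m/s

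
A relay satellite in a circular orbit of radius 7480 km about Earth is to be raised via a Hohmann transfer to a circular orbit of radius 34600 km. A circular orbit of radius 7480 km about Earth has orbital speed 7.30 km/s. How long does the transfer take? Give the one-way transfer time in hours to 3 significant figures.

t = 4.22 hours

From the circular-orbit relation v² = μ/r at r = 7480 km: μ = v²r = (7.30)² × 7480 = 3.98609×10^5 km³/s².
Semi-major axis of the transfer orbit: a_t = (7480 + 34600)/2 = 21040 km.
Half the transfer-orbit period gives t = π√(a_t³/μ) = 15190 s.
Converting: 15190 s ÷ 3600 s/hour = 4.22 hours.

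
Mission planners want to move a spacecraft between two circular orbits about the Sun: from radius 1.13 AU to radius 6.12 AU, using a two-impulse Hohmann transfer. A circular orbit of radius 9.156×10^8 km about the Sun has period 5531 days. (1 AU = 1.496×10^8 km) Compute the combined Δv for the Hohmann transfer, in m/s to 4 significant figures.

Δv = 13700 m/s

From Kepler's third law T² = 4π²r³/μ at r = 9.156×10^8 km, T = 5531 days = 5531 × 86400 s = 4.778784×10^8 s: μ = 4π²r³/T² = 1.32691×10^11 km³/s².
In km: r₁ = 1.13 × 1.496×10^8 = 1.69048×10^8 km; r₂ = 6.12 × 1.496×10^8 = 9.15552×10^8 km.
Transfer-ellipse semi-major axis a_t = (r₁ + r₂)/2 = (1.69048×10^8 + 9.15552×10^8)/2 = 5.423×10^8 km.
Circular speed at r₁: v₁ = √(μ/r₁) = √(1.32691×10^11/1.69048×10^8) = 28.017 km/s.
On the transfer ellipse at r₁, vis-viva equation gives v_p = √[μ(2/r₁ − 1/a_t)] = 36.403 km/s.
First burn Δv₁ = |v_p − v₁| = 8.386 km/s.
At r₂, v₂ = √(μ/r₂) = 12.0387 km/s.
Transfer-orbit speed at r₂: v_a = √[μ(2/r₂ − 1/a_t)] = 6.72148 km/s.
Second burn Δv₂ = |v₂ − v_a| = 5.317 km/s.
Δv = Δv₁ + Δv₂ = 8.386 + 5.317 = 13.70 km/s.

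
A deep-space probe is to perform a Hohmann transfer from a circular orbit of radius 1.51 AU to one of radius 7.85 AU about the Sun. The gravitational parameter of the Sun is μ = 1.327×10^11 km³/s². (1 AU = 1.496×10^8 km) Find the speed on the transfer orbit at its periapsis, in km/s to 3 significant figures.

In km: r₁ = 1.51 × 1.496×10^8 = 2.25896×10^8 km; r₂ = 7.85 × 1.496×10^8 = 1.17436×10^9 km.
The Hohmann ellipse has a_t = (r₁ + r₂)/2 = 7.00128×10^8 km.
At periapsis, r = 2.25896×10^8 km.
Vis-viva: v = √[μ(2/r − 1/a_t)] = √[1.327×10^11 × (2/2.25896×10^8 − 1/7.00128×10^8)] = 31.39 km/s.

v = 31.4 km/s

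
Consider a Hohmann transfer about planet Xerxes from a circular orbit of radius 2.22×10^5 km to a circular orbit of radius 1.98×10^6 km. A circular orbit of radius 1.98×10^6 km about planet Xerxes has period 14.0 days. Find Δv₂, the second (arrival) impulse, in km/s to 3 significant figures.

From Kepler's third law T² = 4π²r³/μ at r = 1.98×10^6 km, T = 14.0 days = 14.0 × 86400 s = 1.2096×10^6 s: μ = 4π²r³/T² = 2.09446×10^8 km³/s².
The Hohmann ellipse has a_t = (r₁ + r₂)/2 = 1.101×10^6 km.
Circular speed at r = 1.980×10^6 km: v_c = √(μ/r) = 10.285 km/s.
Transfer-orbit speed at the same r (vis-viva, a = a_t): v_t = √[μ(2/r − 1/a_t)] = 4.6183 km/s.
Δv₂ = |v_t − v_c| = |4.6183 − 10.285| = 5.667 km/s.

Δv₂ = 5.67 km/s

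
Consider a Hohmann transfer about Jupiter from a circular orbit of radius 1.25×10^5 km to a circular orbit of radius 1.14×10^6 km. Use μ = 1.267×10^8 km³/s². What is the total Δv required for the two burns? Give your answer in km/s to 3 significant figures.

Δv = 16.8 km/s

Semi-major axis of the transfer orbit: a_t = (1.250×10^5 + 1.140×10^6)/2 = 6.325×10^5 km.
Circular speed at r₁: v₁ = √(μ/r₁) = √(1.267×10^8/1.250×10^5) = 31.84 km/s.
Transfer-orbit speed at r₁ (v² = μ(2/r − 1/a)): v_p = √[μ(2/r₁ − 1/a_t)] = 42.74 km/s.
First burn Δv₁ = |v_p − v₁| = 10.90 km/s.
At r₂, v₂ = √(μ/r₂) = 10.5423 km/s.
Transfer-orbit speed at r₂: v_a = √[μ(2/r₂ − 1/a_t)] = 4.68663 km/s.
Second burn Δv₂ = |v₂ − v_a| = 5.856 km/s.
Δv = Δv₁ + Δv₂ = 10.90 + 5.856 = 16.76 km/s.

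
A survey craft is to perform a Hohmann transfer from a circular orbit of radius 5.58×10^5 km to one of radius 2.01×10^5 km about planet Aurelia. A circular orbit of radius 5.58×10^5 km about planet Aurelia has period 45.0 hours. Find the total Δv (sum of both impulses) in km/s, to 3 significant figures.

From Kepler's third law T² = 4π²r³/μ at r = 5.58×10^5 km, T = 45.0 hours = 45.0 × 3600 s = 1.620×10^5 s: μ = 4π²r³/T² = 2.61356×10^8 km³/s².
The Hohmann ellipse has a_t = (r₁ + r₂)/2 = 3.795×10^5 km.
Circular speed at r₁: v₁ = √(μ/r₁) = √(2.61356×10^8/5.580×10^5) = 21.642 km/s.
Transfer-orbit speed at r₁ (vis-viva equation): v_a = √[μ(2/r₁ − 1/a_t)] = 15.750 km/s.
First burn Δv₁ = |v_a − v₁| = 5.892 km/s.
Circular speed at r₂: v₂ = √(μ/r₂) = 36.059 km/s.
Transfer-orbit speed at r₂: v_p = √[μ(2/r₂ − 1/a_t)] = 43.725 km/s.
Second burn Δv₂ = |v₂ − v_p| = 7.666 km/s.
Total Δv = Δv₁ + Δv₂ = 13.56 km/s.

Δv = 13.6 km/s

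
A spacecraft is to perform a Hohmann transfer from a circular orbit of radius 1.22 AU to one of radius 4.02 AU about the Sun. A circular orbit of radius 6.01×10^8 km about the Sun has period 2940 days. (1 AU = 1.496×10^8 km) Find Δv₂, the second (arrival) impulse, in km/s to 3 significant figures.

From Kepler's third law T² = 4π²r³/μ at r = 6.01×10^8 km, T = 2940 days = 2940 × 86400 s = 2.54016×10^8 s: μ = 4π²r³/T² = 1.32819×10^11 km³/s².
In km: r₁ = 1.22 × 1.496×10^8 = 1.82512×10^8 km; r₂ = 4.02 × 1.496×10^8 = 6.01392×10^8 km.
Semi-major axis of the transfer orbit: a_t = (1.82512×10^8 + 6.01392×10^8)/2 = 3.91952×10^8 km.
On the circular orbit at r = 6.01392×10^8 km, v_c = √(μ/r) = 14.86 km/s.
Vis-viva on the transfer ellipse at r = 6.01392×10^8 km gives v_t = √[μ(2/r − 1/a_t)] = 10.14 km/s.
Δv₂ = |v_t − v_c| = |10.14 − 14.86| = 4.720 km/s.

Δv₂ = 4.72 km/s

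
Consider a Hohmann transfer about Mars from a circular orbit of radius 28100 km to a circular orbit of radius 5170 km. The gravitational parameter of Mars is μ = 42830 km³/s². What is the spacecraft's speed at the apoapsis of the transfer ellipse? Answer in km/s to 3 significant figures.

v = 0.688 km/s

Semi-major axis of the transfer orbit: a_t = (28100 + 5170)/2 = 16635 km.
At apoapsis, r = 28100 km.
Applying v² = μ(2/r − 1/a_t): v = 0.6883 km/s.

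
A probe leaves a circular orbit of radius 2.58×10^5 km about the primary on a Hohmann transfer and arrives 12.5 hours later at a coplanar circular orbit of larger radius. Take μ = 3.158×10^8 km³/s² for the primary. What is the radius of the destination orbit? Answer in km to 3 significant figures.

Transfer time t = 12.5 hours = 45000 s, and t = π√(a_t³/μ).
So a_t = (μ t²/π²)^(1/3) = (3.158×10^8 × (45000)² / π²)^(1/3) = 4.0165×10^5 km.
Since a_t = (r₁ + r₂)/2, r₂ = 2a_t − r₁ = 2×4.0165×10^5 − 2.580×10^5 = 5.453×10^5 km.

r₂ = 5.45×10^5 km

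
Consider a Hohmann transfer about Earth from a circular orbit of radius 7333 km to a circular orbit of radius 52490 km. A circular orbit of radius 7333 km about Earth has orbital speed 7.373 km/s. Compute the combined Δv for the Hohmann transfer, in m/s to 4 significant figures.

Δv = 3785 m/s

From the circular-orbit relation v² = μ/r at r = 7333 km: μ = v²r = (7.373)² × 7333 = 3.98630×10^5 km³/s².
Semi-major axis of the transfer orbit: a_t = (7333 + 52490)/2 = 29911.5 km.
At r₁ the circular-orbit speed is v₁ = √(μ/r₁) = 7.373 km/s.
Transfer-orbit speed at r₁ (vis-viva equation): v_p = √[μ(2/r₁ − 1/a_t)] = 9.767 km/s.
First burn Δv₁ = |v_p − v₁| = 2.394 km/s.
Circular speed at r₂: v₂ = √(μ/r₂) = 2.7558 km/s.
Transfer-orbit speed at r₂: v_a = √[μ(2/r₂ − 1/a_t)] = 1.3645 km/s.
Second burn Δv₂ = |v₂ − v_a| = 1.391 km/s.
Total Δv = Δv₁ + Δv₂ = 3.785 km/s.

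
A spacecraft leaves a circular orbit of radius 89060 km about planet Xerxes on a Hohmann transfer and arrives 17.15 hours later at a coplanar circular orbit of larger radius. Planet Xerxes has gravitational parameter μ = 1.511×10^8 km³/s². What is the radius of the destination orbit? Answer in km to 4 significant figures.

r₂ = 6.867×10^5 km

Transfer time t = 17.15 hours = 61740 s, and t = π√(a_t³/μ).
So a_t = (μ t²/π²)^(1/3) = (1.511×10^8 × (61740)² / π²)^(1/3) = 3.8788×10^5 km.
Since a_t = (r₁ + r₂)/2, r₂ = 2a_t − r₁ = 2×3.8788×10^5 − 89060 = 6.867×10^5 km.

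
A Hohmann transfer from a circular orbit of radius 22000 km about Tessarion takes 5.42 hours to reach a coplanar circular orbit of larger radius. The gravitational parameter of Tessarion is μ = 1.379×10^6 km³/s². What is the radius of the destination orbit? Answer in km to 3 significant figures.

Transfer time t = 5.42 hours = 19512 s, and t = π√(a_t³/μ).
So a_t = (μ t²/π²)^(1/3) = (1.379×10^6 × (19512)² / π²)^(1/3) = 37609 km.
Since a_t = (r₁ + r₂)/2, r₂ = 2a_t − r₁ = 2×37609 − 22000 = 53218 km.

r₂ = 53200 km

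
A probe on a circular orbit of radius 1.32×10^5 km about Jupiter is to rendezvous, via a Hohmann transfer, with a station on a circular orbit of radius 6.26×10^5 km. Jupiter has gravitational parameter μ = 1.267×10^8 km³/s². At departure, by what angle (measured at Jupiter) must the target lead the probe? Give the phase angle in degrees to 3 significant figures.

φ = 95.2°

The Hohmann ellipse has a_t = (r₁ + r₂)/2 = 3.790×10^5 km.
The half-period of the transfer ellipse is t = π√(a_t³/μ) = 65120.9 s.
Target angular speed ω₂ = √(μ/r₂³) = 2.27262×10^-5 rad/s.
Angle swept by the target during transfer: ω₂·t = 1.47995 rad = 84.79°.
Arrival is 180° from departure on the ellipse, so φ = 180° − 84.79° = 95.2°.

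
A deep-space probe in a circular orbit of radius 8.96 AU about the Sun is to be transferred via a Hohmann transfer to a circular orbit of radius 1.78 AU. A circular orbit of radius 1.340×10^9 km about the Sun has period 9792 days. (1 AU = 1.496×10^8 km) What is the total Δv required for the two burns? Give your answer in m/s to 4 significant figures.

Δv = 10730 m/s

From Kepler's third law T² = 4π²r³/μ at r = 1.340×10^9 km, T = 9792 days = 9792 × 86400 s = 8.460288×10^8 s: μ = 4π²r³/T² = 1.32710×10^11 km³/s².
In km: r₁ = 8.96 × 1.496×10^8 = 1.340416×10^9 km; r₂ = 1.78 × 1.496×10^8 = 2.66288×10^8 km.
Semi-major axis of the transfer orbit: a_t = (1.340416×10^9 + 2.66288×10^8)/2 = 8.03352×10^8 km.
At r₁ the circular-orbit speed is v₁ = √(μ/r₁) = 9.95021 km/s.
Transfer-orbit speed at r₁ (vis-viva): v_a = √[μ(2/r₁ − 1/a_t)] = 5.72869 km/s.
First burn Δv₁ = |v_a − v₁| = 4.222 km/s.
At r₂, v₂ = √(μ/r₂) = 22.3242 km/s.
Transfer-orbit speed at r₂: v_p = √[μ(2/r₂ − 1/a_t)] = 28.8365 km/s.
Second burn Δv₂ = |v₂ − v_p| = 6.512 km/s.
Total Δv = Δv₁ + Δv₂ = 10.73 km/s.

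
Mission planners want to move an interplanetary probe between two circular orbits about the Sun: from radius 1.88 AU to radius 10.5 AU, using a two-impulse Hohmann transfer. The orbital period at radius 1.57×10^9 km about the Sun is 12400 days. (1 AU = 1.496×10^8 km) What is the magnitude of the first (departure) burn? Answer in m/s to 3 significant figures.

Δv₁ = 6580 m/s

From Kepler's third law T² = 4π²r³/μ at r = 1.57×10^9 km, T = 12400 days = 12400 × 86400 s = 1.07136×10^9 s: μ = 4π²r³/T² = 1.33103×10^11 km³/s².
In km: r₁ = 1.88 × 1.496×10^8 = 2.81248×10^8 km; r₂ = 10.5 × 1.496×10^8 = 1.5708×10^9 km.
Transfer-ellipse semi-major axis a_t = (r₁ + r₂)/2 = (2.81248×10^8 + 1.5708×10^9)/2 = 9.26024×10^8 km.
Circular speed at r = 2.81248×10^8 km: v_c = √(μ/r) = 21.7545 km/s.
Vis-viva on the transfer ellipse at r = 2.81248×10^8 km gives v_t = √[μ(2/r − 1/a_t)] = 28.3334 km/s.
Δv₁ = |v_t − v_c| = |28.3334 − 21.7545| = 6.579 km/s.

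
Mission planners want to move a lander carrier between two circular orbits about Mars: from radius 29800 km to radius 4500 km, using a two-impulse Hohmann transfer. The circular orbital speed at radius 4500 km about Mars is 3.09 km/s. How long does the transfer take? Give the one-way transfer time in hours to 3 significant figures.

t = 9.46 hours

From the circular-orbit relation v² = μ/r at r = 4500 km: μ = v²r = (3.09)² × 4500 = 42966.4 km³/s².
The Hohmann ellipse has a_t = (r₁ + r₂)/2 = 17150 km.
Half the transfer-orbit period gives t = π√(a_t³/μ) = 34040 s.
Converting: 34040 s ÷ 3600 s/hour = 9.46 hours.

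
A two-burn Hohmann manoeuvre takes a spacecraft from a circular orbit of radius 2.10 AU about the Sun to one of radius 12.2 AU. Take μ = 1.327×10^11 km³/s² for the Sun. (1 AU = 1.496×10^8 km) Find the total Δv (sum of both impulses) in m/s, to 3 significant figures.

Δv = 10200 m/s

In km: r₁ = 2.10 × 1.496×10^8 = 3.1416×10^8 km; r₂ = 12.2 × 1.496×10^8 = 1.82512×10^9 km.
Semi-major axis of the transfer orbit: a_t = (3.1416×10^8 + 1.82512×10^9)/2 = 1.06964×10^9 km.
Circular speed at r₁: v₁ = √(μ/r₁) = √(1.327×10^11/3.1416×10^8) = 20.552 km/s.
On the transfer ellipse at r₁, v² = μ(2/r − 1/a) gives v_p = √[μ(2/r₁ − 1/a_t)] = 26.846 km/s.
First burn Δv₁ = |v_p − v₁| = 6.294 km/s.
At r₂, v₂ = √(μ/r₂) = 8.527 km/s.
Transfer-orbit speed at r₂: v_a = √[μ(2/r₂ − 1/a_t)] = 4.621 km/s.
Second burn Δv₂ = |v₂ − v_a| = 3.906 km/s.
Total Δv = Δv₁ + Δv₂ = 10.20 km/s.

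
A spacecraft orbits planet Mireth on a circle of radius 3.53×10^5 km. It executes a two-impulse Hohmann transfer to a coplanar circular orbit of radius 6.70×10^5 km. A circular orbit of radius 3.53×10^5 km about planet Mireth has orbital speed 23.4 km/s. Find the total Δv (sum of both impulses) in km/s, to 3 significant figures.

Δv = 6.26 km/s

From the circular-orbit relation v² = μ/r at r = 3.53×10^5 km: μ = v²r = (23.4)² × 3.53×10^5 = 1.93289×10^8 km³/s².
The Hohmann ellipse has a_t = (r₁ + r₂)/2 = 5.115×10^5 km.
At r₁ the circular-orbit speed is v₁ = √(μ/r₁) = 23.400 km/s.
On the transfer ellipse at r₁, v² = μ(2/r − 1/a) gives v_p = √[μ(2/r₁ − 1/a_t)] = 26.781 km/s.
First burn Δv₁ = |v_p − v₁| = 3.381 km/s.
At r₂, v₂ = √(μ/r₂) = 16.985 km/s.
Transfer-orbit speed at r₂: v_a = √[μ(2/r₂ − 1/a_t)] = 14.110 km/s.
Second burn Δv₂ = |v₂ − v_a| = 2.875 km/s.
Δv = Δv₁ + Δv₂ = 3.381 + 2.875 = 6.256 km/s.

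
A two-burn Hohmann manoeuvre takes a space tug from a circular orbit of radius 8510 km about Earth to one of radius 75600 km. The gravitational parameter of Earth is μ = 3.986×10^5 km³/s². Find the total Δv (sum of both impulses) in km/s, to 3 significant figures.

Δv = 3.60 km/s

Transfer-ellipse semi-major axis a_t = (r₁ + r₂)/2 = (8510 + 75600)/2 = 42055 km.
At r₁ the circular-orbit speed is v₁ = √(μ/r₁) = 6.844 km/s.
On the transfer ellipse at r₁, vis-viva equation gives v_p = √[μ(2/r₁ − 1/a_t)] = 9.176 km/s.
First burn Δv₁ = |v_p − v₁| = 2.332 km/s.
Circular speed at r₂: v₂ = √(μ/r₂) = 2.296 km/s.
Transfer-orbit speed at r₂: v_a = √[μ(2/r₂ − 1/a_t)] = 1.033 km/s.
Second burn Δv₂ = |v₂ − v_a| = 1.263 km/s.
Total Δv = Δv₁ + Δv₂ = 3.595 km/s.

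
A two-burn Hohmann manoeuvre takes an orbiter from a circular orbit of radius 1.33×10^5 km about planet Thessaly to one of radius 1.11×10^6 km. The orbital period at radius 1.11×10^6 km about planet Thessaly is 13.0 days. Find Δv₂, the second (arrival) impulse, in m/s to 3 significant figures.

From Kepler's third law T² = 4π²r³/μ at r = 1.11×10^6 km, T = 13.0 days = 13.0 × 86400 s = 1.1232×10^6 s: μ = 4π²r³/T² = 4.27971×10^7 km³/s².
Transfer-ellipse semi-major axis a_t = (r₁ + r₂)/2 = (1.330×10^5 + 1.110×10^6)/2 = 6.215×10^5 km.
On the circular orbit at r = 1.110×10^6 km, v_c = √(μ/r) = 6.209 km/s.
Transfer-orbit speed at the same r (vis-viva, a = a_t): v_t = √[μ(2/r − 1/a_t)] = 2.872 km/s.
Δv₂ = |v_t − v_c| = |2.872 − 6.209| = 3.337 km/s.

Δv₂ = 3340 m/s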